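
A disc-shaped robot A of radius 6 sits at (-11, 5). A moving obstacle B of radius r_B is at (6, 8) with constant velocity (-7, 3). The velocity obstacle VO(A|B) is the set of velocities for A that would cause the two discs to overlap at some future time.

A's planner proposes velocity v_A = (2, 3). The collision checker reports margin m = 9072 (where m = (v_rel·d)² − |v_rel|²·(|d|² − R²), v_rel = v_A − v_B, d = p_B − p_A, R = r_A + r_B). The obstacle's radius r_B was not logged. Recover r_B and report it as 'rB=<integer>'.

m = 9072
d = (17, 3);  v_rel = (9, 0),  |v_rel|² = 81
v_rel×d = (9)·(3) − (0)·(17) = 27
since m = R²·81 − 27²:  R² = (729 + 9072) / 81 = 121
R = √121 = 11  ⇒  r_B = 11 − 6 = 5

rB=5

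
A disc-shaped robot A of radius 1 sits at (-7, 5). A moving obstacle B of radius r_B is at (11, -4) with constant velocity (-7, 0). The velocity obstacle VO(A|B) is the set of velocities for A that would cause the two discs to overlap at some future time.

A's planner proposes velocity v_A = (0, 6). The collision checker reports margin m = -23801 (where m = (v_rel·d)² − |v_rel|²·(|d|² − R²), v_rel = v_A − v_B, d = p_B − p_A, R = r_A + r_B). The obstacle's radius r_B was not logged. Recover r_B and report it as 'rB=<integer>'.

m = -23801
d = (18, -9);  v_rel = (7, 6),  |v_rel|² = 85
v_rel×d = (7)·(-9) − (6)·(18) = -171
since m = R²·85 − (-171)²:  R² = (29241 + -23801) / 85 = 64
R = √64 = 8  ⇒  r_B = 8 − 1 = 7

rB=7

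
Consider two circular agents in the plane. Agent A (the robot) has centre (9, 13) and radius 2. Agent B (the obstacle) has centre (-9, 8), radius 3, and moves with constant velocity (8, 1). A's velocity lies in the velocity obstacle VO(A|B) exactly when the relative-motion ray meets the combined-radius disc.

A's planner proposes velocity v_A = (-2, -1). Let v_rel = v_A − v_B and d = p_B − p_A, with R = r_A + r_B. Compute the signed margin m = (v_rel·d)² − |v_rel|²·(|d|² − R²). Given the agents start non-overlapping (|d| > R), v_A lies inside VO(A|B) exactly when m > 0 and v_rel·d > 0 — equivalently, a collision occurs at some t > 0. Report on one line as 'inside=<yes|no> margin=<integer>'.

d = (-18, -5),  |d|² = 349;  R = 2+3 = 5,  c = 349−5² = 324
v_rel = (-10, -2),  |v_rel|² = 104;  v_rel·d = (-10)·(-18) + (-2)·(-5) = 190
104·t² − 380·t + 324 = 0  ⇒  m = 190² − 104·324 = 2404
m = 2404 > 0,  v_rel·d = 190 > 0  ⇒  inside

inside=yes margin=2404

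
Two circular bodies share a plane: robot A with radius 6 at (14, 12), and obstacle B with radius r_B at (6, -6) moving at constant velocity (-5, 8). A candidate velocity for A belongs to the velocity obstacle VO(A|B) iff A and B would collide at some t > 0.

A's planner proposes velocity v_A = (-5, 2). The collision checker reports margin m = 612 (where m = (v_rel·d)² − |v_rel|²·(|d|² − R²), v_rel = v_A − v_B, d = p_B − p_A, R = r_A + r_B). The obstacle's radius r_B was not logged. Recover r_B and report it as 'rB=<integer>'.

m = 612
d = (-8, -18);  v_rel = (0, -6),  |v_rel|² = 36
v_rel×d = (0)·(-18) − (-6)·(-8) = -48
since m = R²·36 − (-48)²:  R² = (2304 + 612) / 36 = 81
R = √81 = 9  ⇒  r_B = 9 − 6 = 3

rB=3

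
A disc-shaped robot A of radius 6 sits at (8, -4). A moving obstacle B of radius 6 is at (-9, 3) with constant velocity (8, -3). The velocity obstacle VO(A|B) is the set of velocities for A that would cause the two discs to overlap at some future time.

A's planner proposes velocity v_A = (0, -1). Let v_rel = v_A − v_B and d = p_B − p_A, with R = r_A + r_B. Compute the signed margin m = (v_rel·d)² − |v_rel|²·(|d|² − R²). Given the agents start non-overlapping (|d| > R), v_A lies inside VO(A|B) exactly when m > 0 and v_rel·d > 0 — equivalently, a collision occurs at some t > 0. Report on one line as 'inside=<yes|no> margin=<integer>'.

d = (-17, 7),  |d|² = 338;  R = 6+6 = 12,  c = 338−12² = 194
v_rel = (-8, 2),  |v_rel|² = 68;  v_rel·d = (-8)·(-17) + (2)·(7) = 150
68·t² − 300·t + 194 = 0  ⇒  m = 150² − 68·194 = 9308
m = 9308 > 0,  v_rel·d = 150 > 0  ⇒  inside

inside=yes margin=9308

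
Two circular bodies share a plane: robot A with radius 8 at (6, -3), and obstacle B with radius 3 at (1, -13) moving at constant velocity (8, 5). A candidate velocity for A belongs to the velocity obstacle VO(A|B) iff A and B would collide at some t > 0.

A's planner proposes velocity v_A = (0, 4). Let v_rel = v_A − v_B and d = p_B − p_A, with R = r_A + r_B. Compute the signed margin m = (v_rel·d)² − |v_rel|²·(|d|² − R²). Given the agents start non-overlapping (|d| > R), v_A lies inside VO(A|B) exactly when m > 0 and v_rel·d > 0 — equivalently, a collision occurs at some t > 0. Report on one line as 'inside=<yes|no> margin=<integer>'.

d = (-5, -10),  |d|² = 125;  R = 8+3 = 11,  c = 125−11² = 4
v_rel = (-8, -1),  |v_rel|² = 65;  v_rel·d = (-8)·(-5) + (-1)·(-10) = 50
65·t² − 100·t + 4 = 0  ⇒  m = 50² − 65·4 = 2240
m = 2240 > 0,  v_rel·d = 50 > 0  ⇒  inside

inside=yes margin=2240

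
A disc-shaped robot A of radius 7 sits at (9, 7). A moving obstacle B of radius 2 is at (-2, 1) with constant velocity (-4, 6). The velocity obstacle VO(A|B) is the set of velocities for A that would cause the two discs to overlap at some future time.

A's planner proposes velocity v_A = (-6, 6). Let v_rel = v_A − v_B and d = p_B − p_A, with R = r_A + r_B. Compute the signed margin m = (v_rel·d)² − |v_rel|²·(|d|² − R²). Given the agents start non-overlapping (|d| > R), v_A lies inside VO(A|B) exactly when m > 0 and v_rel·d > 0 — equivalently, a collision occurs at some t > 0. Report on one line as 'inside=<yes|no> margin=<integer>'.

d = (-11, -6),  |d|² = 157;  R = 7+2 = 9,  c = 157−9² = 76
v_rel = (-2, 0),  |v_rel|² = 4;  v_rel·d = (-2)·(-11) + (0)·(-6) = 22
4·t² − 44·t + 76 = 0  ⇒  m = 22² − 4·76 = 180
m = 180 > 0,  v_rel·d = 22 > 0  ⇒  inside

inside=yes margin=180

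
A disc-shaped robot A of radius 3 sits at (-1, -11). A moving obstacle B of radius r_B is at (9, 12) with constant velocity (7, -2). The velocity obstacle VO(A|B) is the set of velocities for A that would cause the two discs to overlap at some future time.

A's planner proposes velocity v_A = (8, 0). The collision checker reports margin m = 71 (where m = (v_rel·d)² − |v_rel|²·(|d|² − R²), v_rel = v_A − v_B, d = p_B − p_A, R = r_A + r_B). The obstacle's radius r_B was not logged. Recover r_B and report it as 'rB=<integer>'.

m = 71
d = (10, 23);  v_rel = (1, 2),  |v_rel|² = 5
v_rel×d = (1)·(23) − (2)·(10) = 3
since m = R²·5 − 3²:  R² = (9 + 71) / 5 = 16
R = √16 = 4  ⇒  r_B = 4 − 3 = 1

rB=1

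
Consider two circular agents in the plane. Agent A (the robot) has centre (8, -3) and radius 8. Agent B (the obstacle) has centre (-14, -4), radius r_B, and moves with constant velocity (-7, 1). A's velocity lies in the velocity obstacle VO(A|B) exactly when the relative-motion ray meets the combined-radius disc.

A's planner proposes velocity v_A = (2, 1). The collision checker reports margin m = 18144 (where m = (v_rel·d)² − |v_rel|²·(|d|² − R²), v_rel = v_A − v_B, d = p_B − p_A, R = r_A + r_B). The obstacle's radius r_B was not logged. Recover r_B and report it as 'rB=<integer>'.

m = 18144
d = (-22, -1);  v_rel = (9, 0),  |v_rel|² = 81
v_rel×d = (9)·(-1) − (0)·(-22) = -9
since m = R²·81 − (-9)²:  R² = (81 + 18144) / 81 = 225
R = √225 = 15  ⇒  r_B = 15 − 8 = 7

rB=7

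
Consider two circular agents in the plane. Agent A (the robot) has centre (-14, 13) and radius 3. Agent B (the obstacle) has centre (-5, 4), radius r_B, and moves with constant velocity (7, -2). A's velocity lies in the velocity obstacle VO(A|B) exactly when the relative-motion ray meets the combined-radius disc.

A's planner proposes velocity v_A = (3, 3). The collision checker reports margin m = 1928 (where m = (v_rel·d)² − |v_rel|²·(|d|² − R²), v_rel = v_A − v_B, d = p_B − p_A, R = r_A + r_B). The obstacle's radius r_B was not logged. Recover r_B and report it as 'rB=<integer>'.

m = 1928
d = (9, -9);  v_rel = (-4, 5),  |v_rel|² = 41
v_rel×d = (-4)·(-9) − (5)·(9) = -9
since m = R²·41 − (-9)²:  R² = (81 + 1928) / 41 = 49
R = √49 = 7  ⇒  r_B = 7 − 3 = 4

rB=4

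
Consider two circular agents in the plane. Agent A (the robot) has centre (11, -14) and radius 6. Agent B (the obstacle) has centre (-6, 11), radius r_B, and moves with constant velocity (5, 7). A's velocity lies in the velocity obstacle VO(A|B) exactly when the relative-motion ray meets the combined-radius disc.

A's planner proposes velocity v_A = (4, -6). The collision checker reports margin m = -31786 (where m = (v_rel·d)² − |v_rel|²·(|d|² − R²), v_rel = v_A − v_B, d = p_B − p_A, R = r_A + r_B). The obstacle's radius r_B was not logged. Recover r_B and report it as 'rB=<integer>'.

m = -31786
d = (-17, 25);  v_rel = (-1, -13),  |v_rel|² = 170
v_rel×d = (-1)·(25) − (-13)·(-17) = -246
since m = R²·170 − (-246)²:  R² = (60516 + -31786) / 170 = 169
R = √169 = 13  ⇒  r_B = 13 − 6 = 7

rB=7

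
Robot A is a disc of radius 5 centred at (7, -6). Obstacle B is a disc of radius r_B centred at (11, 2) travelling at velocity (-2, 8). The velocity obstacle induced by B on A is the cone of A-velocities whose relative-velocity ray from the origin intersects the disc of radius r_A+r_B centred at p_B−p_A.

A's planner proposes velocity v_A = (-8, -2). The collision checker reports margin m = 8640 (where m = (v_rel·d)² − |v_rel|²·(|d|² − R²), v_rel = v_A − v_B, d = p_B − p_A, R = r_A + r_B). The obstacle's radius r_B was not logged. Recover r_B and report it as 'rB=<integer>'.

m = 8640
d = (4, 8);  v_rel = (-6, -10),  |v_rel|² = 136
v_rel×d = (-6)·(8) − (-10)·(4) = -8
since m = R²·136 − (-8)²:  R² = (64 + 8640) / 136 = 64
R = √64 = 8  ⇒  r_B = 8 − 5 = 3

rB=3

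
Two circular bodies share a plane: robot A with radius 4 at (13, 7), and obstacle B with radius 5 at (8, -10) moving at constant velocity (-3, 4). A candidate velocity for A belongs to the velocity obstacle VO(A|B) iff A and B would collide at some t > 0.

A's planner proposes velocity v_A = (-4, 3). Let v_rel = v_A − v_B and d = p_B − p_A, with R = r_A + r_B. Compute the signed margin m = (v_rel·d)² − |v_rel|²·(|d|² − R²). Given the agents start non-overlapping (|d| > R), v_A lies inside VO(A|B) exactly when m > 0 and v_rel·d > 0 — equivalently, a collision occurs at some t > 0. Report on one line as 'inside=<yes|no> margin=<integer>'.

d = (-5, -17),  |d|² = 314;  R = 4+5 = 9,  c = 314−9² = 233
v_rel = (-1, -1),  |v_rel|² = 2;  v_rel·d = (-1)·(-5) + (-1)·(-17) = 22
2·t² − 44·t + 233 = 0  ⇒  m = 22² − 2·233 = 18
m = 18 > 0,  v_rel·d = 22 > 0  ⇒  inside

inside=yes margin=18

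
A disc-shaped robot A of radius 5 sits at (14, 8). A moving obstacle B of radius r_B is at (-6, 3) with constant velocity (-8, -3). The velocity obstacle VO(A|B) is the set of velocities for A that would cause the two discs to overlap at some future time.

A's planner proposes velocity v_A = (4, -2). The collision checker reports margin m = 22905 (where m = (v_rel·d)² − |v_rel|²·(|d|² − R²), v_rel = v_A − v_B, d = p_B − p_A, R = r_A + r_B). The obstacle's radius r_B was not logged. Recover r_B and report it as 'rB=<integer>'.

m = 22905
d = (-20, -5);  v_rel = (12, 1),  |v_rel|² = 145
v_rel×d = (12)·(-5) − (1)·(-20) = -40
since m = R²·145 − (-40)²:  R² = (1600 + 22905) / 145 = 169
R = √169 = 13  ⇒  r_B = 13 − 5 = 8

rB=8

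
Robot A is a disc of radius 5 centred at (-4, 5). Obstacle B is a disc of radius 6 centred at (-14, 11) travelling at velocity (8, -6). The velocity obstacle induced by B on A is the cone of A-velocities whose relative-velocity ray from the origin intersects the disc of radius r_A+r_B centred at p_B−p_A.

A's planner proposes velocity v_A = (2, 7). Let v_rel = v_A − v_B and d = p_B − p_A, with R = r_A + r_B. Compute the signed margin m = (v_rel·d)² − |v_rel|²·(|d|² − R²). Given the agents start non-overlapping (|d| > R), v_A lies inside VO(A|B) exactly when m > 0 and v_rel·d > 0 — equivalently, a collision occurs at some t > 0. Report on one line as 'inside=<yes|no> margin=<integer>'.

d = (-10, 6),  |d|² = 136;  R = 5+6 = 11,  c = 136−11² = 15
v_rel = (-6, 13),  |v_rel|² = 205;  v_rel·d = (-6)·(-10) + (13)·(6) = 138
205·t² − 276·t + 15 = 0  ⇒  m = 138² − 205·15 = 15969
m = 15969 > 0,  v_rel·d = 138 > 0  ⇒  inside

inside=yes margin=15969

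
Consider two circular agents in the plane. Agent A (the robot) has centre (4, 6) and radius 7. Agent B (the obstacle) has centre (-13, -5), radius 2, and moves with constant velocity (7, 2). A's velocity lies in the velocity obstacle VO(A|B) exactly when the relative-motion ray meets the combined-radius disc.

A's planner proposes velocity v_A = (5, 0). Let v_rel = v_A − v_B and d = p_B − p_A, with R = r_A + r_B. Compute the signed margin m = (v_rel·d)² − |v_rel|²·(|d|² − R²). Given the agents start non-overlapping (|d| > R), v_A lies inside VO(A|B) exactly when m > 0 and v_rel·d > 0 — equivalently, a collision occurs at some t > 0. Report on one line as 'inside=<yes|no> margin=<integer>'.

d = (-17, -11),  |d|² = 410;  R = 7+2 = 9,  c = 410−9² = 329
v_rel = (-2, -2),  |v_rel|² = 8;  v_rel·d = (-2)·(-17) + (-2)·(-11) = 56
8·t² − 112·t + 329 = 0  ⇒  m = 56² − 8·329 = 504
m = 504 > 0,  v_rel·d = 56 > 0  ⇒  inside

inside=yes margin=504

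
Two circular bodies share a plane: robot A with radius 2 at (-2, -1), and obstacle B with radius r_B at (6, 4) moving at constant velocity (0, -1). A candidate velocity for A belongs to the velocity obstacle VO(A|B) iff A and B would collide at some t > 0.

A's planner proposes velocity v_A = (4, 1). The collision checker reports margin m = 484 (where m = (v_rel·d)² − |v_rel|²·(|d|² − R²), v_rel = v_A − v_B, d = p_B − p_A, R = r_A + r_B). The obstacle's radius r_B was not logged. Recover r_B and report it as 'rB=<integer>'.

m = 484
d = (8, 5);  v_rel = (4, 2),  |v_rel|² = 20
v_rel×d = (4)·(5) − (2)·(8) = 4
since m = R²·20 − 4²:  R² = (16 + 484) / 20 = 25
R = √25 = 5  ⇒  r_B = 5 − 2 = 3

rB=3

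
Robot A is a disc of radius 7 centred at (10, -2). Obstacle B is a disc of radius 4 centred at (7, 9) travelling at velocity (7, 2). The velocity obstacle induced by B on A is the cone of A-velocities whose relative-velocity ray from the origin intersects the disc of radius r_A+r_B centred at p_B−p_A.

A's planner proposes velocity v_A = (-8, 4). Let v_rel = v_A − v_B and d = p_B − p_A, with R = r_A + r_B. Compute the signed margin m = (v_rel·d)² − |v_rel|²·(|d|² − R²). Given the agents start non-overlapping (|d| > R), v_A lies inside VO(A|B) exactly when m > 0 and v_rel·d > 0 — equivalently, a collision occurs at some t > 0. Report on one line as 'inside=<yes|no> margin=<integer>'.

d = (-3, 11),  |d|² = 130;  R = 7+4 = 11,  c = 130−11² = 9
v_rel = (-15, 2),  |v_rel|² = 229;  v_rel·d = (-15)·(-3) + (2)·(11) = 67
229·t² − 134·t + 9 = 0  ⇒  m = 67² − 229·9 = 2428
m = 2428 > 0,  v_rel·d = 67 > 0  ⇒  inside

inside=yes margin=2428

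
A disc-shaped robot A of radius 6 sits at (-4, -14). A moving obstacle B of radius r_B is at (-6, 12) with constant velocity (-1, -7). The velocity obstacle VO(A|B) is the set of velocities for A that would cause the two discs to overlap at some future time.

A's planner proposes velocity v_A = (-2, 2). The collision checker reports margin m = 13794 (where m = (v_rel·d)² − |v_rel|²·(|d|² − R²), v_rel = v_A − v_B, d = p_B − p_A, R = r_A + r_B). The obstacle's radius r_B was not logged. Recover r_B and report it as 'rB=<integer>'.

m = 13794
d = (-2, 26);  v_rel = (-1, 9),  |v_rel|² = 82
v_rel×d = (-1)·(26) − (9)·(-2) = -8
since m = R²·82 − (-8)²:  R² = (64 + 13794) / 82 = 169
R = √169 = 13  ⇒  r_B = 13 − 6 = 7

rB=7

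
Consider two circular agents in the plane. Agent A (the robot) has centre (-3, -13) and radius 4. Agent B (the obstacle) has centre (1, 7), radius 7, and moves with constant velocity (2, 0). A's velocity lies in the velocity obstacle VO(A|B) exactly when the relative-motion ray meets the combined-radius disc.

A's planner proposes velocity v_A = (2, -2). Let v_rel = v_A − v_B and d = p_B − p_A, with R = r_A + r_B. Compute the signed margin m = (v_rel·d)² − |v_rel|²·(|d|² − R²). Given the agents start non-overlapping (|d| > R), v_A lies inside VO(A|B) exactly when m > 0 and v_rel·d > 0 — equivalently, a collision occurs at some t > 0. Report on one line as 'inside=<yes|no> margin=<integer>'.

d = (4, 20),  |d|² = 416;  R = 4+7 = 11,  c = 416−11² = 295
v_rel = (0, -2),  |v_rel|² = 4;  v_rel·d = (0)·(4) + (-2)·(20) = -40
4·t² + 80·t + 295 = 0  ⇒  m = (-40)² − 4·295 = 420
m = 420 > 0,  v_rel·d = -40 < 0  ⇒  outside

inside=no margin=420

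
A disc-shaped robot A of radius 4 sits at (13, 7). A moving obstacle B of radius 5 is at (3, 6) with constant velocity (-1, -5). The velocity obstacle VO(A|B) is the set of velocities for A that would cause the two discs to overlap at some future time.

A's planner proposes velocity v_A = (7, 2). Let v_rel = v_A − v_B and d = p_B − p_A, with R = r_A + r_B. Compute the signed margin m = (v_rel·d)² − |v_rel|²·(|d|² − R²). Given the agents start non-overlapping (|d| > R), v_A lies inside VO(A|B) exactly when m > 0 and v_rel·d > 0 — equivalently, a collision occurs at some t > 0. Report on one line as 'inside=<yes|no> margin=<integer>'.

d = (-10, -1),  |d|² = 101;  R = 4+5 = 9,  c = 101−9² = 20
v_rel = (8, 7),  |v_rel|² = 113;  v_rel·d = (8)·(-10) + (7)·(-1) = -87
113·t² + 174·t + 20 = 0  ⇒  m = (-87)² − 113·20 = 5309
m = 5309 > 0,  v_rel·d = -87 < 0  ⇒  outside

inside=no margin=5309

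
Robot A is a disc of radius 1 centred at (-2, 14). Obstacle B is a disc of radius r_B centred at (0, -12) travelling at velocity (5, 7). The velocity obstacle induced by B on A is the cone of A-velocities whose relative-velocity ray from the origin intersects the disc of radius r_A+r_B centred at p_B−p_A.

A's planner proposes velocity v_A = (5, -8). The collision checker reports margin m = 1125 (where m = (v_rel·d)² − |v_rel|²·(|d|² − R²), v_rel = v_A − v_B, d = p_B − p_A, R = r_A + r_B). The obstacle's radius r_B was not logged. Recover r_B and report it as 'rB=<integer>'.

m = 1125
d = (2, -26);  v_rel = (0, -15),  |v_rel|² = 225
v_rel×d = (0)·(-26) − (-15)·(2) = 30
since m = R²·225 − 30²:  R² = (900 + 1125) / 225 = 9
R = √9 = 3  ⇒  r_B = 3 − 1 = 2

rB=2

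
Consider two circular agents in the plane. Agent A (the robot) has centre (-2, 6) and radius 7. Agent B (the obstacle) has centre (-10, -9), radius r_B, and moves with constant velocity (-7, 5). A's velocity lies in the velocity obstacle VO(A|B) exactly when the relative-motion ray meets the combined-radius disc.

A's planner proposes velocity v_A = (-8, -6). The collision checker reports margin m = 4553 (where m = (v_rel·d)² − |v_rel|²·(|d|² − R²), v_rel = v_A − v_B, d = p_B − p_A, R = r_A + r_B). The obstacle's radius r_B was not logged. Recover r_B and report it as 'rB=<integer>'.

m = 4553
d = (-8, -15);  v_rel = (-1, -11),  |v_rel|² = 122
v_rel×d = (-1)·(-15) − (-11)·(-8) = -73
since m = R²·122 − (-73)²:  R² = (5329 + 4553) / 122 = 81
R = √81 = 9  ⇒  r_B = 9 − 7 = 2

rB=2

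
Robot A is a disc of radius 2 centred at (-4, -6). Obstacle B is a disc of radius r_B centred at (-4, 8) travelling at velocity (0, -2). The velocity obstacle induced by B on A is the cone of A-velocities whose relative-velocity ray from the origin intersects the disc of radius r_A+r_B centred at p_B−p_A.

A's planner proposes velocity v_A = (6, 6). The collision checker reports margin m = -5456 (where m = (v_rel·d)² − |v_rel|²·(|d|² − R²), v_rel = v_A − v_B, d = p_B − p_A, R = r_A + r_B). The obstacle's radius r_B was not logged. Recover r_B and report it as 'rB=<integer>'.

m = -5456
d = (0, 14);  v_rel = (6, 8),  |v_rel|² = 100
v_rel×d = (6)·(14) − (8)·(0) = 84
since m = R²·100 − 84²:  R² = (7056 + -5456) / 100 = 16
R = √16 = 4  ⇒  r_B = 4 − 2 = 2

rB=2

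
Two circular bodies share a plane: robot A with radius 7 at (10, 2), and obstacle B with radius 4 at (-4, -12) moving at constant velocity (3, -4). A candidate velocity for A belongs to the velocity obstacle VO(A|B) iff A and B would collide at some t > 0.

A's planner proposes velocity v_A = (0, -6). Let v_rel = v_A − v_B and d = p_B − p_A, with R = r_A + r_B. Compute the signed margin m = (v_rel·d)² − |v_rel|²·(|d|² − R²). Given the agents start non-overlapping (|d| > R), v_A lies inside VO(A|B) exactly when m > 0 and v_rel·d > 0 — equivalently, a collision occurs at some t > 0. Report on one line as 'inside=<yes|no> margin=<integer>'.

d = (-14, -14),  |d|² = 392;  R = 7+4 = 11,  c = 392−11² = 271
v_rel = (-3, -2),  |v_rel|² = 13;  v_rel·d = (-3)·(-14) + (-2)·(-14) = 70
13·t² − 140·t + 271 = 0  ⇒  m = 70² − 13·271 = 1377
m = 1377 > 0,  v_rel·d = 70 > 0  ⇒  inside

inside=yes margin=1377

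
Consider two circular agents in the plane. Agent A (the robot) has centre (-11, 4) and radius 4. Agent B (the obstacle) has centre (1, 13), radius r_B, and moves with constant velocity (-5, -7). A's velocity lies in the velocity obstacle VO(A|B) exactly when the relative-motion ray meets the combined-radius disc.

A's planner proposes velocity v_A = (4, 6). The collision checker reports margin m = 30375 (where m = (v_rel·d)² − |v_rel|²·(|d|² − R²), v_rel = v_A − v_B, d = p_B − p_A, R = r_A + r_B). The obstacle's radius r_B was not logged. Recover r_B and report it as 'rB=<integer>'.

m = 30375
d = (12, 9);  v_rel = (9, 13),  |v_rel|² = 250
v_rel×d = (9)·(9) − (13)·(12) = -75
since m = R²·250 − (-75)²:  R² = (5625 + 30375) / 250 = 144
R = √144 = 12  ⇒  r_B = 12 − 4 = 8

rB=8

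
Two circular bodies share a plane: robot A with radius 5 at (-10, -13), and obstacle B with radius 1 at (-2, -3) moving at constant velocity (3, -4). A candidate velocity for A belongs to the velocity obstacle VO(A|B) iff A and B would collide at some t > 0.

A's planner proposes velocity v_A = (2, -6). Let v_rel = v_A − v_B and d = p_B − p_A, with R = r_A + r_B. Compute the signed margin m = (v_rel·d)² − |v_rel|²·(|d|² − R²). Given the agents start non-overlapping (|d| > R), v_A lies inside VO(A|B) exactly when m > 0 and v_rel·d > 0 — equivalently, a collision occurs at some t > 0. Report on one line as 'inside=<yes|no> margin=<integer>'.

d = (8, 10),  |d|² = 164;  R = 5+1 = 6,  c = 164−6² = 128
v_rel = (-1, -2),  |v_rel|² = 5;  v_rel·d = (-1)·(8) + (-2)·(10) = -28
5·t² + 56·t + 128 = 0  ⇒  m = (-28)² − 5·128 = 144
m = 144 > 0,  v_rel·d = -28 < 0  ⇒  outside

inside=no margin=144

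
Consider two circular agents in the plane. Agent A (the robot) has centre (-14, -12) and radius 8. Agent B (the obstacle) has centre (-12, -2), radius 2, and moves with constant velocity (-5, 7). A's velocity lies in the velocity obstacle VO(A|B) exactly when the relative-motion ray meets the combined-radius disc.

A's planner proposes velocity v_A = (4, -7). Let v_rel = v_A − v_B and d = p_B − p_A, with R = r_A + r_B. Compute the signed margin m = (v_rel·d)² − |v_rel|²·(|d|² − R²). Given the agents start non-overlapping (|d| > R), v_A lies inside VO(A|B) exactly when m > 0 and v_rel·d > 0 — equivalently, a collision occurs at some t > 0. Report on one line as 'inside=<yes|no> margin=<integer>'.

d = (2, 10),  |d|² = 104;  R = 8+2 = 10,  c = 104−10² = 4
v_rel = (9, -14),  |v_rel|² = 277;  v_rel·d = (9)·(2) + (-14)·(10) = -122
277·t² + 244·t + 4 = 0  ⇒  m = (-122)² − 277·4 = 13776
m = 13776 > 0,  v_rel·d = -122 < 0  ⇒  outside

inside=no margin=13776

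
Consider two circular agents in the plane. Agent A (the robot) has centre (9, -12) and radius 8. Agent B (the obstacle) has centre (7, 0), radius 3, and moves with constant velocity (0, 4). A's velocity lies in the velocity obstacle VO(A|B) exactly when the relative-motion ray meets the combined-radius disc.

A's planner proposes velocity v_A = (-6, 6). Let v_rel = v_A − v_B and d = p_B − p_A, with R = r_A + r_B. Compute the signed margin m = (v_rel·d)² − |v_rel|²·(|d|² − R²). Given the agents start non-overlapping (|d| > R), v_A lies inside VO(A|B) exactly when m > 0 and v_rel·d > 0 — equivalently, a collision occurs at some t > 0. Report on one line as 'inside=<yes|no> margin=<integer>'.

d = (-2, 12),  |d|² = 148;  R = 8+3 = 11,  c = 148−11² = 27
v_rel = (-6, 2),  |v_rel|² = 40;  v_rel·d = (-6)·(-2) + (2)·(12) = 36
40·t² − 72·t + 27 = 0  ⇒  m = 36² − 40·27 = 216
m = 216 > 0,  v_rel·d = 36 > 0  ⇒  inside

inside=yes margin=216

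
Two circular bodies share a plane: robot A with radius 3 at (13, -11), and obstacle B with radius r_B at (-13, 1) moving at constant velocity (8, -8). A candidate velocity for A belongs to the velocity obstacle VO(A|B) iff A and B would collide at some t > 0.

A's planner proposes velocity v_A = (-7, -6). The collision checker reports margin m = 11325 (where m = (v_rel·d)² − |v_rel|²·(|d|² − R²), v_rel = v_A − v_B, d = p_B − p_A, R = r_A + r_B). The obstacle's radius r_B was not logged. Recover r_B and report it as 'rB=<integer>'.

m = 11325
d = (-26, 12);  v_rel = (-15, 2),  |v_rel|² = 229
v_rel×d = (-15)·(12) − (2)·(-26) = -128
since m = R²·229 − (-128)²:  R² = (16384 + 11325) / 229 = 121
R = √121 = 11  ⇒  r_B = 11 − 3 = 8

rB=8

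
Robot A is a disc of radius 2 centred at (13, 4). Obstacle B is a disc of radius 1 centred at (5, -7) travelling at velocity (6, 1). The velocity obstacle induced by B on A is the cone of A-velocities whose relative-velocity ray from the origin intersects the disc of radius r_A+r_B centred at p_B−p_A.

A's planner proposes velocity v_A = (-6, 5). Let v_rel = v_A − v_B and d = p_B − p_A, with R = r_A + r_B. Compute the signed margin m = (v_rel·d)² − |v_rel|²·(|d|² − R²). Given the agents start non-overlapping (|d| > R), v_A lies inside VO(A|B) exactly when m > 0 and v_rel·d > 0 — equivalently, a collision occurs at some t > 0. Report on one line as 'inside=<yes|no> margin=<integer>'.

d = (-8, -11),  |d|² = 185;  R = 2+1 = 3,  c = 185−3² = 176
v_rel = (-12, 4),  |v_rel|² = 160;  v_rel·d = (-12)·(-8) + (4)·(-11) = 52
160·t² − 104·t + 176 = 0  ⇒  m = 52² − 160·176 = -25456
m = -25456 < 0,  v_rel·d = 52 > 0  ⇒  outside

inside=no margin=-25456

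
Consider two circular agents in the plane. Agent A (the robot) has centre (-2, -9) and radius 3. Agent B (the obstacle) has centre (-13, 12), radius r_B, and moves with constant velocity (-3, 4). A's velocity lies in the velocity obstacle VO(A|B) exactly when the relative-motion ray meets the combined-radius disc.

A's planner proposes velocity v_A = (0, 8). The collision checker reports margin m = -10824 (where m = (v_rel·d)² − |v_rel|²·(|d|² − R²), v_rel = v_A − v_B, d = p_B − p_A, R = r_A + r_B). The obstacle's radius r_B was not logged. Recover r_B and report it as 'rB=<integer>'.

m = -10824
d = (-11, 21);  v_rel = (3, 4),  |v_rel|² = 25
v_rel×d = (3)·(21) − (4)·(-11) = 107
since m = R²·25 − 107²:  R² = (11449 + -10824) / 25 = 25
R = √25 = 5  ⇒  r_B = 5 − 3 = 2

rB=2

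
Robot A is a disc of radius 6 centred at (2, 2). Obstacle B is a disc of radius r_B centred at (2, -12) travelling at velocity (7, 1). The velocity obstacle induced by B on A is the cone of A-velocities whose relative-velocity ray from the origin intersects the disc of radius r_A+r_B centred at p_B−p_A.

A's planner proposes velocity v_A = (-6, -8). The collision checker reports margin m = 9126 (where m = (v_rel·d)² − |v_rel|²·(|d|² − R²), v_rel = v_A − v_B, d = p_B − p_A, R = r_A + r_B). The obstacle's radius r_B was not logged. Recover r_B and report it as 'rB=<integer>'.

m = 9126
d = (0, -14);  v_rel = (-13, -9),  |v_rel|² = 250
v_rel×d = (-13)·(-14) − (-9)·(0) = 182
since m = R²·250 − 182²:  R² = (33124 + 9126) / 250 = 169
R = √169 = 13  ⇒  r_B = 13 − 6 = 7

rB=7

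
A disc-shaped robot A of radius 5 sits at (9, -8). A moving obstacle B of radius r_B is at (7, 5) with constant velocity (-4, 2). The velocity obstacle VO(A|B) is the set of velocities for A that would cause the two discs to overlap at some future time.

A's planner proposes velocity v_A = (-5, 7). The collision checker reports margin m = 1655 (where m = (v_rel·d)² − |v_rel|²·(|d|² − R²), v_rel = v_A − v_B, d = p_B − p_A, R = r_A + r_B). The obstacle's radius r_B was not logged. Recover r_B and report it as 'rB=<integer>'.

m = 1655
d = (-2, 13);  v_rel = (-1, 5),  |v_rel|² = 26
v_rel×d = (-1)·(13) − (5)·(-2) = -3
since m = R²·26 − (-3)²:  R² = (9 + 1655) / 26 = 64
R = √64 = 8  ⇒  r_B = 8 − 5 = 3

rB=3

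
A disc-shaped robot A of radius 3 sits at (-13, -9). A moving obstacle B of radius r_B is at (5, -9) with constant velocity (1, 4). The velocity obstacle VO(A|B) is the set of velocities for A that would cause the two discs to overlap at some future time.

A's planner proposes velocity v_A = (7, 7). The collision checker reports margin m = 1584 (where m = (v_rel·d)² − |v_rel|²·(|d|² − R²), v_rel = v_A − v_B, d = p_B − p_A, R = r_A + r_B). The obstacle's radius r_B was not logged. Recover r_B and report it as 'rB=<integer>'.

m = 1584
d = (18, 0);  v_rel = (6, 3),  |v_rel|² = 45
v_rel×d = (6)·(0) − (3)·(18) = -54
since m = R²·45 − (-54)²:  R² = (2916 + 1584) / 45 = 100
R = √100 = 10  ⇒  r_B = 10 − 3 = 7

rB=7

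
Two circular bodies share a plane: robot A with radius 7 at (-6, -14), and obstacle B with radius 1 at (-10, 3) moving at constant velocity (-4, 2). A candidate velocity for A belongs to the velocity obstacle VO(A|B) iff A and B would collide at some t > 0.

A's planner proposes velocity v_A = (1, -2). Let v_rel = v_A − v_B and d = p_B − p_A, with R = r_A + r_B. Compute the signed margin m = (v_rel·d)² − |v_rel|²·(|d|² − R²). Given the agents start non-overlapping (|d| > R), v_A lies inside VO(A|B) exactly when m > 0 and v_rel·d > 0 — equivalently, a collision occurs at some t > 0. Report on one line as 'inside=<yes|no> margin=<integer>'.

d = (-4, 17),  |d|² = 305;  R = 7+1 = 8,  c = 305−8² = 241
v_rel = (5, -4),  |v_rel|² = 41;  v_rel·d = (5)·(-4) + (-4)·(17) = -88
41·t² + 176·t + 241 = 0  ⇒  m = (-88)² − 41·241 = -2137
m = -2137 < 0,  v_rel·d = -88 < 0  ⇒  outside

inside=no margin=-2137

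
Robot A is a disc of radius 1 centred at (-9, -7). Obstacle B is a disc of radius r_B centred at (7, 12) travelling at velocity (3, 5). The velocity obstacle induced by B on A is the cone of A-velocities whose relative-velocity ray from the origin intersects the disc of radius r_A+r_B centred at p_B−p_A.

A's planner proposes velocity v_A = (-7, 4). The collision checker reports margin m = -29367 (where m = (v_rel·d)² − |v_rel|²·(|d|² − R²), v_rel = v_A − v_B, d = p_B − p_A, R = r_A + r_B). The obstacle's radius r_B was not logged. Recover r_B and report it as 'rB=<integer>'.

m = -29367
d = (16, 19);  v_rel = (-10, -1),  |v_rel|² = 101
v_rel×d = (-10)·(19) − (-1)·(16) = -174
since m = R²·101 − (-174)²:  R² = (30276 + -29367) / 101 = 9
R = √9 = 3  ⇒  r_B = 3 − 1 = 2

rB=2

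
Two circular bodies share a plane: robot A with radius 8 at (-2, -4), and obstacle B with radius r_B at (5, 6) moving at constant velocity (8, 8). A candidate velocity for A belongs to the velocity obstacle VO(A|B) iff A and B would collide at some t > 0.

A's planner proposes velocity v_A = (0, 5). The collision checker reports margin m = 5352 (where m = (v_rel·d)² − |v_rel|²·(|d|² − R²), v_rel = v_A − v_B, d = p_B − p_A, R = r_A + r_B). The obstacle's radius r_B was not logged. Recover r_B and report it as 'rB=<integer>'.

m = 5352
d = (7, 10);  v_rel = (-8, -3),  |v_rel|² = 73
v_rel×d = (-8)·(10) − (-3)·(7) = -59
since m = R²·73 − (-59)²:  R² = (3481 + 5352) / 73 = 121
R = √121 = 11  ⇒  r_B = 11 − 8 = 3

rB=3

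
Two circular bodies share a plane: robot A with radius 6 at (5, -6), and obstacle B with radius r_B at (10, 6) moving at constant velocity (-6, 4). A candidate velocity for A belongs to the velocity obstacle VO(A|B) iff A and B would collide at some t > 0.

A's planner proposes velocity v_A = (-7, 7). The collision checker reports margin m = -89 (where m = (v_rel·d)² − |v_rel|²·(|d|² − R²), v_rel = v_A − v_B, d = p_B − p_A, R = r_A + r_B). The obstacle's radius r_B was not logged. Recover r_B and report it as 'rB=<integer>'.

m = -89
d = (5, 12);  v_rel = (-1, 3),  |v_rel|² = 10
v_rel×d = (-1)·(12) − (3)·(5) = -27
since m = R²·10 − (-27)²:  R² = (729 + -89) / 10 = 64
R = √64 = 8  ⇒  r_B = 8 − 6 = 2

rB=2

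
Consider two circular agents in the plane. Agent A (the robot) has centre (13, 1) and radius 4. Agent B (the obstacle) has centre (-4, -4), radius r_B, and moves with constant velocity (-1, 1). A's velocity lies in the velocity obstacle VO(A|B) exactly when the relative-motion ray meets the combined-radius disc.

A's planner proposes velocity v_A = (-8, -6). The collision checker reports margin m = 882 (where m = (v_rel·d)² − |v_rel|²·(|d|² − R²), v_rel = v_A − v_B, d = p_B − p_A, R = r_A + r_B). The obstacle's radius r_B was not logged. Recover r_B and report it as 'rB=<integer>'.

m = 882
d = (-17, -5);  v_rel = (-7, -7),  |v_rel|² = 98
v_rel×d = (-7)·(-5) − (-7)·(-17) = -84
since m = R²·98 − (-84)²:  R² = (7056 + 882) / 98 = 81
R = √81 = 9  ⇒  r_B = 9 − 4 = 5

rB=5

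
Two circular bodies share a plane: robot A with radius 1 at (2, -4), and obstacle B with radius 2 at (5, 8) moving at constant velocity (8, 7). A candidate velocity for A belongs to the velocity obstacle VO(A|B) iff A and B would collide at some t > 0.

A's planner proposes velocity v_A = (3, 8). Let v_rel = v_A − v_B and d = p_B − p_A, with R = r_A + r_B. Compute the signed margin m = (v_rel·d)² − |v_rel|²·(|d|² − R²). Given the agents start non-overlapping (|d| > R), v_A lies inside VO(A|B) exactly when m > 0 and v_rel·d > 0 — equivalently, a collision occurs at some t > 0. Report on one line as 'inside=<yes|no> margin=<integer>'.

d = (3, 12),  |d|² = 153;  R = 1+2 = 3,  c = 153−3² = 144
v_rel = (-5, 1),  |v_rel|² = 26;  v_rel·d = (-5)·(3) + (1)·(12) = -3
26·t² + 6·t + 144 = 0  ⇒  m = (-3)² − 26·144 = -3735
m = -3735 < 0,  v_rel·d = -3 < 0  ⇒  outside

inside=no margin=-3735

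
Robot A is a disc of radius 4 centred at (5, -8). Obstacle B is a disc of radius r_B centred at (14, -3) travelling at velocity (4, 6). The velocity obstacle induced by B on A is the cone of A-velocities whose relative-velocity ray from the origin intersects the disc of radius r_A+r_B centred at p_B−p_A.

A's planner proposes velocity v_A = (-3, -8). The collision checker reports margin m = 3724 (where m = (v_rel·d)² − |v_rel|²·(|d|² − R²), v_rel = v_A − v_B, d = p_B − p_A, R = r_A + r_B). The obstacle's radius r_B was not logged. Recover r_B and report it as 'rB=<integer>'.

m = 3724
d = (9, 5);  v_rel = (-7, -14),  |v_rel|² = 245
v_rel×d = (-7)·(5) − (-14)·(9) = 91
since m = R²·245 − 91²:  R² = (8281 + 3724) / 245 = 49
R = √49 = 7  ⇒  r_B = 7 − 4 = 3

rB=3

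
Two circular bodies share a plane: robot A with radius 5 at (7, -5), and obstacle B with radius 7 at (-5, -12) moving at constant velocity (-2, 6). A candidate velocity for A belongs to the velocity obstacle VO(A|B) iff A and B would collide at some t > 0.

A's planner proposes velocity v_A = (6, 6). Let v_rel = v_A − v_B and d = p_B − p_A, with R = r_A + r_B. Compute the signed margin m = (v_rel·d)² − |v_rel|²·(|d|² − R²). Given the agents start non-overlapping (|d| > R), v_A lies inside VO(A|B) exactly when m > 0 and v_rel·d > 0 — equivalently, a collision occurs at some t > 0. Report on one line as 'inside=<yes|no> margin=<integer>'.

d = (-12, -7),  |d|² = 193;  R = 5+7 = 12,  c = 193−12² = 49
v_rel = (8, 0),  |v_rel|² = 64;  v_rel·d = (8)·(-12) + (0)·(-7) = -96
64·t² + 192·t + 49 = 0  ⇒  m = (-96)² − 64·49 = 6080
m = 6080 > 0,  v_rel·d = -96 < 0  ⇒  outside

inside=no margin=6080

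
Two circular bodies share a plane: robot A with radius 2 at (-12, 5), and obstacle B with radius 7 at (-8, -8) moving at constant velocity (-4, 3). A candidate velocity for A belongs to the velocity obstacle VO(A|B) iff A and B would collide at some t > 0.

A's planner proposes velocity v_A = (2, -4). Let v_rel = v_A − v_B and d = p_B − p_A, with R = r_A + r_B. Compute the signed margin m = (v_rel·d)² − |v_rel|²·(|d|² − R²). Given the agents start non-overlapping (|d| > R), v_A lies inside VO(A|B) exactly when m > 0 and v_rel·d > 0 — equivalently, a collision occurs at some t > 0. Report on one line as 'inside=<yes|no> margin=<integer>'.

d = (4, -13),  |d|² = 185;  R = 2+7 = 9,  c = 185−9² = 104
v_rel = (6, -7),  |v_rel|² = 85;  v_rel·d = (6)·(4) + (-7)·(-13) = 115
85·t² − 230·t + 104 = 0  ⇒  m = 115² − 85·104 = 4385
m = 4385 > 0,  v_rel·d = 115 > 0  ⇒  inside

inside=yes margin=4385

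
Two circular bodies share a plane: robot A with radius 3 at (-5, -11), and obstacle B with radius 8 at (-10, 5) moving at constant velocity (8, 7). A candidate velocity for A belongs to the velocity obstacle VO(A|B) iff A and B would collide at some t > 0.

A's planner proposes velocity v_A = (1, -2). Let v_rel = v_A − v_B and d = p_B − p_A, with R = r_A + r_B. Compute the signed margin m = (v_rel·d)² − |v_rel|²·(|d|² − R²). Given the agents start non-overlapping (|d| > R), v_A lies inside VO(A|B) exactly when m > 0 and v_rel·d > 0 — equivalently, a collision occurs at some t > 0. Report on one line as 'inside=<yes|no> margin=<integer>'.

d = (-5, 16),  |d|² = 281;  R = 3+8 = 11,  c = 281−11² = 160
v_rel = (-7, -9),  |v_rel|² = 130;  v_rel·d = (-7)·(-5) + (-9)·(16) = -109
130·t² + 218·t + 160 = 0  ⇒  m = (-109)² − 130·160 = -8919
m = -8919 < 0,  v_rel·d = -109 < 0  ⇒  outside

inside=no margin=-8919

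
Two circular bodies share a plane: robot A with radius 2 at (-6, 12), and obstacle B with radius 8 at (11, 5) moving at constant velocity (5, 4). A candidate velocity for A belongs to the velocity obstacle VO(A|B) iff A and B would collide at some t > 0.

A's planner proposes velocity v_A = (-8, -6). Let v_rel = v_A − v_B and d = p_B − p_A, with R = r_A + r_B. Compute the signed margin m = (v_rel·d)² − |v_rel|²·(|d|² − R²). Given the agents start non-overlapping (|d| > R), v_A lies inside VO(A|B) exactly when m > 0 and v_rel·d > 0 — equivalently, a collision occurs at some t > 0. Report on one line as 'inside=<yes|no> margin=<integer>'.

d = (17, -7),  |d|² = 338;  R = 2+8 = 10,  c = 338−10² = 238
v_rel = (-13, -10),  |v_rel|² = 269;  v_rel·d = (-13)·(17) + (-10)·(-7) = -151
269·t² + 302·t + 238 = 0  ⇒  m = (-151)² − 269·238 = -41221
m = -41221 < 0,  v_rel·d = -151 < 0  ⇒  outside

inside=no margin=-41221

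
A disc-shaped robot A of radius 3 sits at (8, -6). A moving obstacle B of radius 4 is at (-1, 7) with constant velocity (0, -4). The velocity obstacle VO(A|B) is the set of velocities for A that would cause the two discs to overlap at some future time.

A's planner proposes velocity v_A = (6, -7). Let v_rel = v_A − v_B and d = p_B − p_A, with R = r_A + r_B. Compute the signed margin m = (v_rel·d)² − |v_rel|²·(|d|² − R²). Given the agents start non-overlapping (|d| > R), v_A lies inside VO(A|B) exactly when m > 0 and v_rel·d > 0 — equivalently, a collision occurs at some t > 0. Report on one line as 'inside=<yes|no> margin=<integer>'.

d = (-9, 13),  |d|² = 250;  R = 3+4 = 7,  c = 250−7² = 201
v_rel = (6, -3),  |v_rel|² = 45;  v_rel·d = (6)·(-9) + (-3)·(13) = -93
45·t² + 186·t + 201 = 0  ⇒  m = (-93)² − 45·201 = -396
m = -396 < 0,  v_rel·d = -93 < 0  ⇒  outside

inside=no margin=-396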